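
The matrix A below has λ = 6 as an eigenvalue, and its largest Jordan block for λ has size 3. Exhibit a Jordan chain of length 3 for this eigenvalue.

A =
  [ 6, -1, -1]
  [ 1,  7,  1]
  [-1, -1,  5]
A Jordan chain for λ = 6 of length 3:
v_1 = (0, -1, 1)ᵀ
v_2 = (-1, 1, -1)ᵀ
v_3 = (0, 1, 0)ᵀ

Let N = A − (6)·I. We want v_3 with N^3 v_3 = 0 but N^2 v_3 ≠ 0; then v_{j-1} := N · v_j for j = 3, …, 2.

Pick v_3 = (0, 1, 0)ᵀ.
Then v_2 = N · v_3 = (-1, 1, -1)ᵀ.
Then v_1 = N · v_2 = (0, -1, 1)ᵀ.

Sanity check: (A − (6)·I) v_1 = (0, 0, 0)ᵀ = 0. ✓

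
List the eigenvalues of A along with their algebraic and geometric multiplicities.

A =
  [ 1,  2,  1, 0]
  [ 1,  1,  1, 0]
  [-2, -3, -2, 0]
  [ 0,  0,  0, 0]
λ = 0: alg = 4, geom = 2

Step 1 — factor the characteristic polynomial to read off the algebraic multiplicities:
  χ_A(x) = x^4

Step 2 — compute geometric multiplicities via the rank-nullity identity g(λ) = n − rank(A − λI):
  rank(A − (0)·I) = 2, so dim ker(A − (0)·I) = n − 2 = 2

Summary:
  λ = 0: algebraic multiplicity = 4, geometric multiplicity = 2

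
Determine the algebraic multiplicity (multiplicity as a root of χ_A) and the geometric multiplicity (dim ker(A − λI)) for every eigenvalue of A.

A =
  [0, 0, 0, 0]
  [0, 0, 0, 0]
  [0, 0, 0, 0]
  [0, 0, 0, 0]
λ = 0: alg = 4, geom = 4

Step 1 — factor the characteristic polynomial to read off the algebraic multiplicities:
  χ_A(x) = x^4

Step 2 — compute geometric multiplicities via the rank-nullity identity g(λ) = n − rank(A − λI):
  rank(A − (0)·I) = 0, so dim ker(A − (0)·I) = n − 0 = 4

Summary:
  λ = 0: algebraic multiplicity = 4, geometric multiplicity = 4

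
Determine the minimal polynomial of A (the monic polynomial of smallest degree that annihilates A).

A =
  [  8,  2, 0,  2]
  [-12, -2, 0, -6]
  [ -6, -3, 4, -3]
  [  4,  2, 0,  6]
x^2 - 8*x + 16

The characteristic polynomial is χ_A(x) = (x - 4)^4, so the eigenvalues are known. The minimal polynomial is
  m_A(x) = Π_λ (x − λ)^{k_λ}
where k_λ is the size of the *largest* Jordan block for λ (equivalently, the smallest k with (A − λI)^k v = 0 for every generalised eigenvector v of λ).

  λ = 4: largest Jordan block has size 2, contributing (x − 4)^2

So m_A(x) = (x - 4)^2 = x^2 - 8*x + 16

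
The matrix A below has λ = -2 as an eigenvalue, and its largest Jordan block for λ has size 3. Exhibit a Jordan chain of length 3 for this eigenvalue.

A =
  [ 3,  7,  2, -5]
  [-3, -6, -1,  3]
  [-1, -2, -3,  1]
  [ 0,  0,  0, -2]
A Jordan chain for λ = -2 of length 3:
v_1 = (2, -2, 2, 0)ᵀ
v_2 = (5, -3, -1, 0)ᵀ
v_3 = (1, 0, 0, 0)ᵀ

Let N = A − (-2)·I. We want v_3 with N^3 v_3 = 0 but N^2 v_3 ≠ 0; then v_{j-1} := N · v_j for j = 3, …, 2.

Pick v_3 = (1, 0, 0, 0)ᵀ.
Then v_2 = N · v_3 = (5, -3, -1, 0)ᵀ.
Then v_1 = N · v_2 = (2, -2, 2, 0)ᵀ.

Sanity check: (A − (-2)·I) v_1 = (0, 0, 0, 0)ᵀ = 0. ✓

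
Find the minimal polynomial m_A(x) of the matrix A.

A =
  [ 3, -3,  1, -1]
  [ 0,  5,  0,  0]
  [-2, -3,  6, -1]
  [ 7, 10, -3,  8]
x^3 - 17*x^2 + 96*x - 180

The characteristic polynomial is χ_A(x) = (x - 6)^2*(x - 5)^2, so the eigenvalues are known. The minimal polynomial is
  m_A(x) = Π_λ (x − λ)^{k_λ}
where k_λ is the size of the *largest* Jordan block for λ (equivalently, the smallest k with (A − λI)^k v = 0 for every generalised eigenvector v of λ).

  λ = 5: largest Jordan block has size 1, contributing (x − 5)
  λ = 6: largest Jordan block has size 2, contributing (x − 6)^2

So m_A(x) = (x - 6)^2*(x - 5) = x^3 - 17*x^2 + 96*x - 180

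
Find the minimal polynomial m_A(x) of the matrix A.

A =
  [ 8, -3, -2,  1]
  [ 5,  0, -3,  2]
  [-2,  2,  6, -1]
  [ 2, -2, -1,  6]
x^2 - 10*x + 25

The characteristic polynomial is χ_A(x) = (x - 5)^4, so the eigenvalues are known. The minimal polynomial is
  m_A(x) = Π_λ (x − λ)^{k_λ}
where k_λ is the size of the *largest* Jordan block for λ (equivalently, the smallest k with (A − λI)^k v = 0 for every generalised eigenvector v of λ).

  λ = 5: largest Jordan block has size 2, contributing (x − 5)^2

So m_A(x) = (x - 5)^2 = x^2 - 10*x + 25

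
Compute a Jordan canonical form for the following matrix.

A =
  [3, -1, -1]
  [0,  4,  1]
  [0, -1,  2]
J_2(3) ⊕ J_1(3)

The characteristic polynomial is
  det(x·I − A) = x^3 - 9*x^2 + 27*x - 27 = (x - 3)^3

Eigenvalues and multiplicities (the geometric multiplicity of λ is n − rank(A − λI), which equals the number of Jordan blocks for λ):
  λ = 3: algebraic multiplicity = 3, geometric multiplicity = 2

Determining the block sizes for each eigenvalue:
  λ = 3: 2 blocks summing to 3 forces exactly one block of size 2 and the rest size 1 → block sizes [2, 1]

Assembling the blocks gives a Jordan form
J =
  [3, 1, 0]
  [0, 3, 0]
  [0, 0, 3]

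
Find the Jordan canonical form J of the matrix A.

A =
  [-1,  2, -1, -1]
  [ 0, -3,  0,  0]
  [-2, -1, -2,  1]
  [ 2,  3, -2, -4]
J_2(-3) ⊕ J_2(-2)

The characteristic polynomial is
  det(x·I − A) = x^4 + 10*x^3 + 37*x^2 + 60*x + 36 = (x + 2)^2*(x + 3)^2

Eigenvalues and multiplicities (the geometric multiplicity of λ is n − rank(A − λI), which equals the number of Jordan blocks for λ):
  λ = -3: algebraic multiplicity = 2, geometric multiplicity = 1
  λ = -2: algebraic multiplicity = 2, geometric multiplicity = 1

Determining the block sizes for each eigenvalue:
  λ = -3: one block (gm = 1), so the single block has size am = 2 → block sizes [2]
  λ = -2: one block (gm = 1), so the single block has size am = 2 → block sizes [2]

Assembling the blocks gives a Jordan form
J =
  [-3,  1,  0,  0]
  [ 0, -3,  0,  0]
  [ 0,  0, -2,  1]
  [ 0,  0,  0, -2]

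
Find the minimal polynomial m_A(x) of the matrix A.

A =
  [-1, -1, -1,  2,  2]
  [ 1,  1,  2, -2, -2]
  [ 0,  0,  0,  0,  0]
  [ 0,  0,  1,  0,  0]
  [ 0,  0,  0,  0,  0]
x^3

The characteristic polynomial is χ_A(x) = x^5, so the eigenvalues are known. The minimal polynomial is
  m_A(x) = Π_λ (x − λ)^{k_λ}
where k_λ is the size of the *largest* Jordan block for λ (equivalently, the smallest k with (A − λI)^k v = 0 for every generalised eigenvector v of λ).

  λ = 0: largest Jordan block has size 3, contributing (x − 0)^3

So m_A(x) = x^3 = x^3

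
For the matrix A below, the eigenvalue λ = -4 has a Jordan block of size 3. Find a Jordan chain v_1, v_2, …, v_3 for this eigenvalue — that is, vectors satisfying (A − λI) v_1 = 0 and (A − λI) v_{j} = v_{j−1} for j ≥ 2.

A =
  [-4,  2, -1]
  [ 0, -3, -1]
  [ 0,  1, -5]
A Jordan chain for λ = -4 of length 3:
v_1 = (1, 0, 0)ᵀ
v_2 = (2, 1, 1)ᵀ
v_3 = (0, 1, 0)ᵀ

Let N = A − (-4)·I. We want v_3 with N^3 v_3 = 0 but N^2 v_3 ≠ 0; then v_{j-1} := N · v_j for j = 3, …, 2.

Pick v_3 = (0, 1, 0)ᵀ.
Then v_2 = N · v_3 = (2, 1, 1)ᵀ.
Then v_1 = N · v_2 = (1, 0, 0)ᵀ.

Sanity check: (A − (-4)·I) v_1 = (0, 0, 0)ᵀ = 0. ✓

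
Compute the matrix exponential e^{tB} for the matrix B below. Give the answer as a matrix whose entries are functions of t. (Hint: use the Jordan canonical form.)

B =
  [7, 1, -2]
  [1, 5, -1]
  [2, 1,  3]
e^{tB} =
  [t^2*exp(5*t)/2 + 2*t*exp(5*t) + exp(5*t), t*exp(5*t), -t^2*exp(5*t)/2 - 2*t*exp(5*t)]
  [t*exp(5*t), exp(5*t), -t*exp(5*t)]
  [t^2*exp(5*t)/2 + 2*t*exp(5*t), t*exp(5*t), -t^2*exp(5*t)/2 - 2*t*exp(5*t) + exp(5*t)]

Strategy: write B = P · J · P⁻¹ where J is a Jordan canonical form, so e^{tB} = P · e^{tJ} · P⁻¹, and e^{tJ} can be computed block-by-block.

B has Jordan form
J =
  [5, 1, 0]
  [0, 5, 1]
  [0, 0, 5]
(up to reordering of blocks).

Per-block formulas:
  For a 3×3 Jordan block J_3(5): exp(t · J_3(5)) = e^(5t)·(I + t·N + (t^2/2)·N^2), where N is the 3×3 nilpotent shift.

After assembling e^{tJ} and conjugating by P, we get:

e^{tB} =
  [t^2*exp(5*t)/2 + 2*t*exp(5*t) + exp(5*t), t*exp(5*t), -t^2*exp(5*t)/2 - 2*t*exp(5*t)]
  [t*exp(5*t), exp(5*t), -t*exp(5*t)]
  [t^2*exp(5*t)/2 + 2*t*exp(5*t), t*exp(5*t), -t^2*exp(5*t)/2 - 2*t*exp(5*t) + exp(5*t)]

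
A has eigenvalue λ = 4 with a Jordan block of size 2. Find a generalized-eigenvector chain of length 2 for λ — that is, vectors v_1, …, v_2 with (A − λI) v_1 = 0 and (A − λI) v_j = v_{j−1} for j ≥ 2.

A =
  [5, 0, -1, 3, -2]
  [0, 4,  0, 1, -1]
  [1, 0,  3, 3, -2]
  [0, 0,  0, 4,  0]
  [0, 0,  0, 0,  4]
A Jordan chain for λ = 4 of length 2:
v_1 = (1, 0, 1, 0, 0)ᵀ
v_2 = (1, 0, 0, 0, 0)ᵀ

Let N = A − (4)·I. We want v_2 with N^2 v_2 = 0 but N^1 v_2 ≠ 0; then v_{j-1} := N · v_j for j = 2, …, 2.

Pick v_2 = (1, 0, 0, 0, 0)ᵀ.
Then v_1 = N · v_2 = (1, 0, 1, 0, 0)ᵀ.

Sanity check: (A − (4)·I) v_1 = (0, 0, 0, 0, 0)ᵀ = 0. ✓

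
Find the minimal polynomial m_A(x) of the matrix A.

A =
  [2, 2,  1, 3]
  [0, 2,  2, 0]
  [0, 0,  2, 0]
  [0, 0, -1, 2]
x^3 - 6*x^2 + 12*x - 8

The characteristic polynomial is χ_A(x) = (x - 2)^4, so the eigenvalues are known. The minimal polynomial is
  m_A(x) = Π_λ (x − λ)^{k_λ}
where k_λ is the size of the *largest* Jordan block for λ (equivalently, the smallest k with (A − λI)^k v = 0 for every generalised eigenvector v of λ).

  λ = 2: largest Jordan block has size 3, contributing (x − 2)^3

So m_A(x) = (x - 2)^3 = x^3 - 6*x^2 + 12*x - 8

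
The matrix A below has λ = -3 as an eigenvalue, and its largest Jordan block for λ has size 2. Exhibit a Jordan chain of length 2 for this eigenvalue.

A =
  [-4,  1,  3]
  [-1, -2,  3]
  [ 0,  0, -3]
A Jordan chain for λ = -3 of length 2:
v_1 = (-1, -1, 0)ᵀ
v_2 = (1, 0, 0)ᵀ

Let N = A − (-3)·I. We want v_2 with N^2 v_2 = 0 but N^1 v_2 ≠ 0; then v_{j-1} := N · v_j for j = 2, …, 2.

Pick v_2 = (1, 0, 0)ᵀ.
Then v_1 = N · v_2 = (-1, -1, 0)ᵀ.

Sanity check: (A − (-3)·I) v_1 = (0, 0, 0)ᵀ = 0. ✓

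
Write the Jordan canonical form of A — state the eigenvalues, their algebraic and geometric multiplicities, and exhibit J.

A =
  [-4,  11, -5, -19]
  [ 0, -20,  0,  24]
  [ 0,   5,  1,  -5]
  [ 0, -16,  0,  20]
J_1(-4) ⊕ J_1(-4) ⊕ J_1(1) ⊕ J_1(4)

The characteristic polynomial is
  det(x·I − A) = x^4 + 3*x^3 - 20*x^2 - 48*x + 64 = (x - 4)*(x - 1)*(x + 4)^2

Eigenvalues and multiplicities (the geometric multiplicity of λ is n − rank(A − λI), which equals the number of Jordan blocks for λ):
  λ = -4: algebraic multiplicity = 2, geometric multiplicity = 2
  λ = 1: algebraic multiplicity = 1, geometric multiplicity = 1
  λ = 4: algebraic multiplicity = 1, geometric multiplicity = 1

Determining the block sizes for each eigenvalue:
  λ = -4: gm = am = 2, so every block has size 1 → block sizes [1, 1]
  λ = 1: one block (gm = 1), so the single block has size am = 1 → block sizes [1]
  λ = 4: one block (gm = 1), so the single block has size am = 1 → block sizes [1]

Assembling the blocks gives a Jordan form
J =
  [-4,  0, 0, 0]
  [ 0, -4, 0, 0]
  [ 0,  0, 1, 0]
  [ 0,  0, 0, 4]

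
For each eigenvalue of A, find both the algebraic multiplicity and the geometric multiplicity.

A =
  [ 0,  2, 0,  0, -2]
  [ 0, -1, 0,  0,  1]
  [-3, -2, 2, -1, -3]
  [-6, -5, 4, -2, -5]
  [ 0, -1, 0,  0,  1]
λ = 0: alg = 5, geom = 3

Step 1 — factor the characteristic polynomial to read off the algebraic multiplicities:
  χ_A(x) = x^5

Step 2 — compute geometric multiplicities via the rank-nullity identity g(λ) = n − rank(A − λI):
  rank(A − (0)·I) = 2, so dim ker(A − (0)·I) = n − 2 = 3

Summary:
  λ = 0: algebraic multiplicity = 5, geometric multiplicity = 3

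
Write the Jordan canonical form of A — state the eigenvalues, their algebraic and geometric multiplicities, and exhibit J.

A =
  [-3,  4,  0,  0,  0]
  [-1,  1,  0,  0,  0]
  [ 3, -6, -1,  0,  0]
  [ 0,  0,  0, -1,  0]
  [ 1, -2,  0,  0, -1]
J_2(-1) ⊕ J_1(-1) ⊕ J_1(-1) ⊕ J_1(-1)

The characteristic polynomial is
  det(x·I − A) = x^5 + 5*x^4 + 10*x^3 + 10*x^2 + 5*x + 1 = (x + 1)^5

Eigenvalues and multiplicities (the geometric multiplicity of λ is n − rank(A − λI), which equals the number of Jordan blocks for λ):
  λ = -1: algebraic multiplicity = 5, geometric multiplicity = 4

Determining the block sizes for each eigenvalue:
  λ = -1: 4 blocks summing to 5 forces exactly one block of size 2 and the rest size 1 → block sizes [2, 1, 1, 1]

Assembling the blocks gives a Jordan form
J =
  [-1,  1,  0,  0,  0]
  [ 0, -1,  0,  0,  0]
  [ 0,  0, -1,  0,  0]
  [ 0,  0,  0, -1,  0]
  [ 0,  0,  0,  0, -1]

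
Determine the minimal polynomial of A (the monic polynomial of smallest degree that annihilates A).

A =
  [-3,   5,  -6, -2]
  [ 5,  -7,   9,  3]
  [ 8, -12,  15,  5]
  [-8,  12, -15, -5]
x^3

The characteristic polynomial is χ_A(x) = x^4, so the eigenvalues are known. The minimal polynomial is
  m_A(x) = Π_λ (x − λ)^{k_λ}
where k_λ is the size of the *largest* Jordan block for λ (equivalently, the smallest k with (A − λI)^k v = 0 for every generalised eigenvector v of λ).

  λ = 0: largest Jordan block has size 3, contributing (x − 0)^3

So m_A(x) = x^3 = x^3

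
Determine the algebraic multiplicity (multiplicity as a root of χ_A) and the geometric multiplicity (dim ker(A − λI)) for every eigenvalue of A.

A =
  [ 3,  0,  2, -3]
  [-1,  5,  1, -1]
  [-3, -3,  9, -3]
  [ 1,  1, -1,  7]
λ = 6: alg = 4, geom = 2

Step 1 — factor the characteristic polynomial to read off the algebraic multiplicities:
  χ_A(x) = (x - 6)^4

Step 2 — compute geometric multiplicities via the rank-nullity identity g(λ) = n − rank(A − λI):
  rank(A − (6)·I) = 2, so dim ker(A − (6)·I) = n − 2 = 2

Summary:
  λ = 6: algebraic multiplicity = 4, geometric multiplicity = 2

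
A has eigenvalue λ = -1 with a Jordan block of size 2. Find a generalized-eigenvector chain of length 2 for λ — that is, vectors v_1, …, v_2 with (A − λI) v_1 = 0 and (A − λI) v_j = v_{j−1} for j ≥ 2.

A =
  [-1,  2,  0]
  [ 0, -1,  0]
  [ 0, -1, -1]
A Jordan chain for λ = -1 of length 2:
v_1 = (2, 0, -1)ᵀ
v_2 = (0, 1, 0)ᵀ

Let N = A − (-1)·I. We want v_2 with N^2 v_2 = 0 but N^1 v_2 ≠ 0; then v_{j-1} := N · v_j for j = 2, …, 2.

Pick v_2 = (0, 1, 0)ᵀ.
Then v_1 = N · v_2 = (2, 0, -1)ᵀ.

Sanity check: (A − (-1)·I) v_1 = (0, 0, 0)ᵀ = 0. ✓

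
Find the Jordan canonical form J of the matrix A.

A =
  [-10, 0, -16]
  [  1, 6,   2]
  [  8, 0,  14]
J_1(-2) ⊕ J_2(6)

The characteristic polynomial is
  det(x·I − A) = x^3 - 10*x^2 + 12*x + 72 = (x - 6)^2*(x + 2)

Eigenvalues and multiplicities (the geometric multiplicity of λ is n − rank(A − λI), which equals the number of Jordan blocks for λ):
  λ = -2: algebraic multiplicity = 1, geometric multiplicity = 1
  λ = 6: algebraic multiplicity = 2, geometric multiplicity = 1

Determining the block sizes for each eigenvalue:
  λ = -2: one block (gm = 1), so the single block has size am = 1 → block sizes [1]
  λ = 6: one block (gm = 1), so the single block has size am = 2 → block sizes [2]

Assembling the blocks gives a Jordan form
J =
  [-2, 0, 0]
  [ 0, 6, 1]
  [ 0, 0, 6]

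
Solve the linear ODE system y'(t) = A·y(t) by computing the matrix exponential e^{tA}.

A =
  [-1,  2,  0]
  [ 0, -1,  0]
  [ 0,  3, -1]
e^{tA} =
  [exp(-t), 2*t*exp(-t), 0]
  [0, exp(-t), 0]
  [0, 3*t*exp(-t), exp(-t)]

Strategy: write A = P · J · P⁻¹ where J is a Jordan canonical form, so e^{tA} = P · e^{tJ} · P⁻¹, and e^{tJ} can be computed block-by-block.

A has Jordan form
J =
  [-1,  1,  0]
  [ 0, -1,  0]
  [ 0,  0, -1]
(up to reordering of blocks).

Per-block formulas:
  For a 2×2 Jordan block J_2(-1): exp(t · J_2(-1)) = e^(-1t)·(I + t·N), where N is the 2×2 nilpotent shift.
  For a 1×1 block at λ = -1: exp(t · [-1]) = [e^(-1t)].

After assembling e^{tJ} and conjugating by P, we get:

e^{tA} =
  [exp(-t), 2*t*exp(-t), 0]
  [0, exp(-t), 0]
  [0, 3*t*exp(-t), exp(-t)]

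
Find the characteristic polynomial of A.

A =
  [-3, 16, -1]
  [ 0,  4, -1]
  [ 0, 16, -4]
x^3 + 3*x^2

Expanding det(x·I − A) (e.g. by cofactor expansion or by noting that A is similar to its Jordan form J, which has the same characteristic polynomial as A) gives
  χ_A(x) = x^3 + 3*x^2
which factors as x^2*(x + 3). The eigenvalues (with algebraic multiplicities) are λ = -3 with multiplicity 1, λ = 0 with multiplicity 2.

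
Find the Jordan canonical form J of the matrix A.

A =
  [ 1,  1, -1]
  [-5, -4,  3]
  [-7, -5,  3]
J_3(0)

The characteristic polynomial is
  det(x·I − A) = x^3

Eigenvalues and multiplicities (the geometric multiplicity of λ is n − rank(A − λI), which equals the number of Jordan blocks for λ):
  λ = 0: algebraic multiplicity = 3, geometric multiplicity = 1

Determining the block sizes for each eigenvalue:
  λ = 0: one block (gm = 1), so the single block has size am = 3 → block sizes [3]

Assembling the blocks gives a Jordan form
J =
  [0, 1, 0]
  [0, 0, 1]
  [0, 0, 0]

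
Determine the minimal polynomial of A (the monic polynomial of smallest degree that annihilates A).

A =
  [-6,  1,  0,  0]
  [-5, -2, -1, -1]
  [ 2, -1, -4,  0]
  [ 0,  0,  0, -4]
x^3 + 12*x^2 + 48*x + 64

The characteristic polynomial is χ_A(x) = (x + 4)^4, so the eigenvalues are known. The minimal polynomial is
  m_A(x) = Π_λ (x − λ)^{k_λ}
where k_λ is the size of the *largest* Jordan block for λ (equivalently, the smallest k with (A − λI)^k v = 0 for every generalised eigenvector v of λ).

  λ = -4: largest Jordan block has size 3, contributing (x + 4)^3

So m_A(x) = (x + 4)^3 = x^3 + 12*x^2 + 48*x + 64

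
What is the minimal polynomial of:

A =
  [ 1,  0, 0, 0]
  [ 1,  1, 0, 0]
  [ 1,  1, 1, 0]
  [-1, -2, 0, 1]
x^3 - 3*x^2 + 3*x - 1

The characteristic polynomial is χ_A(x) = (x - 1)^4, so the eigenvalues are known. The minimal polynomial is
  m_A(x) = Π_λ (x − λ)^{k_λ}
where k_λ is the size of the *largest* Jordan block for λ (equivalently, the smallest k with (A − λI)^k v = 0 for every generalised eigenvector v of λ).

  λ = 1: largest Jordan block has size 3, contributing (x − 1)^3

So m_A(x) = (x - 1)^3 = x^3 - 3*x^2 + 3*x - 1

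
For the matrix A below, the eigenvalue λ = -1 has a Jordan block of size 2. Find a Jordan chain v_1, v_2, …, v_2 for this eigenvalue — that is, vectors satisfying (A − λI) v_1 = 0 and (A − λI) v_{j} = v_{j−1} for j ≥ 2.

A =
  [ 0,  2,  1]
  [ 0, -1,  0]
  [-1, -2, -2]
A Jordan chain for λ = -1 of length 2:
v_1 = (1, 0, -1)ᵀ
v_2 = (1, 0, 0)ᵀ

Let N = A − (-1)·I. We want v_2 with N^2 v_2 = 0 but N^1 v_2 ≠ 0; then v_{j-1} := N · v_j for j = 2, …, 2.

Pick v_2 = (1, 0, 0)ᵀ.
Then v_1 = N · v_2 = (1, 0, -1)ᵀ.

Sanity check: (A − (-1)·I) v_1 = (0, 0, 0)ᵀ = 0. ✓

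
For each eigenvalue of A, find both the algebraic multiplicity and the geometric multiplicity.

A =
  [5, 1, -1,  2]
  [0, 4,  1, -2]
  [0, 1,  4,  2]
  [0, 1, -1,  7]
λ = 5: alg = 4, geom = 3

Step 1 — factor the characteristic polynomial to read off the algebraic multiplicities:
  χ_A(x) = (x - 5)^4

Step 2 — compute geometric multiplicities via the rank-nullity identity g(λ) = n − rank(A − λI):
  rank(A − (5)·I) = 1, so dim ker(A − (5)·I) = n − 1 = 3

Summary:
  λ = 5: algebraic multiplicity = 4, geometric multiplicity = 3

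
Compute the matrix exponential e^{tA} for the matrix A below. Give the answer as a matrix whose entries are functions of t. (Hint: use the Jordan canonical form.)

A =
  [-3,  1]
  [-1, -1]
e^{tA} =
  [-t*exp(-2*t) + exp(-2*t), t*exp(-2*t)]
  [-t*exp(-2*t), t*exp(-2*t) + exp(-2*t)]

Strategy: write A = P · J · P⁻¹ where J is a Jordan canonical form, so e^{tA} = P · e^{tJ} · P⁻¹, and e^{tJ} can be computed block-by-block.

A has Jordan form
J =
  [-2,  1]
  [ 0, -2]
(up to reordering of blocks).

Per-block formulas:
  For a 2×2 Jordan block J_2(-2): exp(t · J_2(-2)) = e^(-2t)·(I + t·N), where N is the 2×2 nilpotent shift.

After assembling e^{tJ} and conjugating by P, we get:

e^{tA} =
  [-t*exp(-2*t) + exp(-2*t), t*exp(-2*t)]
  [-t*exp(-2*t), t*exp(-2*t) + exp(-2*t)]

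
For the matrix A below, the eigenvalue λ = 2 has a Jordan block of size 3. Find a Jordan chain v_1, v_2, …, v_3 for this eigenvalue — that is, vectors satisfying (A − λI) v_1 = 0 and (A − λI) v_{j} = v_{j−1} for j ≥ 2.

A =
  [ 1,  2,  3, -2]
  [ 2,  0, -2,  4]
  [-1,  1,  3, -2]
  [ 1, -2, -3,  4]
A Jordan chain for λ = 2 of length 3:
v_1 = (1, -2, 1, -1)ᵀ
v_2 = (2, -2, 1, -2)ᵀ
v_3 = (0, 1, 0, 0)ᵀ

Let N = A − (2)·I. We want v_3 with N^3 v_3 = 0 but N^2 v_3 ≠ 0; then v_{j-1} := N · v_j for j = 3, …, 2.

Pick v_3 = (0, 1, 0, 0)ᵀ.
Then v_2 = N · v_3 = (2, -2, 1, -2)ᵀ.
Then v_1 = N · v_2 = (1, -2, 1, -1)ᵀ.

Sanity check: (A − (2)·I) v_1 = (0, 0, 0, 0)ᵀ = 0. ✓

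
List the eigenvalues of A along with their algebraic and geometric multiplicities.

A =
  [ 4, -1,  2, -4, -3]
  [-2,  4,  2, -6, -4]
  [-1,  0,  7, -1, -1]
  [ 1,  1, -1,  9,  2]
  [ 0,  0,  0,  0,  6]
λ = 6: alg = 5, geom = 3

Step 1 — factor the characteristic polynomial to read off the algebraic multiplicities:
  χ_A(x) = (x - 6)^5

Step 2 — compute geometric multiplicities via the rank-nullity identity g(λ) = n − rank(A − λI):
  rank(A − (6)·I) = 2, so dim ker(A − (6)·I) = n − 2 = 3

Summary:
  λ = 6: algebraic multiplicity = 5, geometric multiplicity = 3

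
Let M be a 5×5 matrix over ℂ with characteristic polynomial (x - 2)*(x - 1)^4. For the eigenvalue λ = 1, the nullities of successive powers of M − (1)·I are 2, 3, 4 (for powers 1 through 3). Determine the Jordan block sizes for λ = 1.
Block sizes for λ = 1: [3, 1]

From the dimensions of kernels of powers, the number of Jordan blocks of size at least j is d_j − d_{j−1} where d_j = dim ker(N^j) (with d_0 = 0). Computing the differences gives [2, 1, 1].
The number of blocks of size exactly k is (#blocks of size ≥ k) − (#blocks of size ≥ k + 1), so the partition is: 1 block(s) of size 1, 1 block(s) of size 3.
In nonincreasing order the block sizes are [3, 1].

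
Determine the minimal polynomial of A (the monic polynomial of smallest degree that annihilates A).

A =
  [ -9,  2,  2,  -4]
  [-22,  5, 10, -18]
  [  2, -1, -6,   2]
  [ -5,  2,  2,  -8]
x^2 + 9*x + 20

The characteristic polynomial is χ_A(x) = (x + 4)^2*(x + 5)^2, so the eigenvalues are known. The minimal polynomial is
  m_A(x) = Π_λ (x − λ)^{k_λ}
where k_λ is the size of the *largest* Jordan block for λ (equivalently, the smallest k with (A − λI)^k v = 0 for every generalised eigenvector v of λ).

  λ = -5: largest Jordan block has size 1, contributing (x + 5)
  λ = -4: largest Jordan block has size 1, contributing (x + 4)

So m_A(x) = (x + 4)*(x + 5) = x^2 + 9*x + 20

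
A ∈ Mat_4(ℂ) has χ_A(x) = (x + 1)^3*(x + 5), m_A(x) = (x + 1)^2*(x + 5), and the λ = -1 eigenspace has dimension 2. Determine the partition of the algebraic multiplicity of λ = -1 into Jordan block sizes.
Block sizes for λ = -1: [2, 1]

Step 1 — from the characteristic polynomial, algebraic multiplicity of λ = -1 is 3. From dim ker(A − (-1)·I) = 2, there are exactly 2 Jordan blocks for λ = -1.
Step 2 — from the minimal polynomial, the factor (x + 1)^2 tells us the largest block for λ = -1 has size 2.
Step 3 — with total size 3, 2 blocks, and largest block 2, the block sizes (in nonincreasing order) are [2, 1].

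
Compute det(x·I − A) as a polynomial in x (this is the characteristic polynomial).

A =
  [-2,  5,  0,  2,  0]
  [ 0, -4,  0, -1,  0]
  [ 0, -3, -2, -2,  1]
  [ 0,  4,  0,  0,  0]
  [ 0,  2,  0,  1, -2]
x^5 + 10*x^4 + 40*x^3 + 80*x^2 + 80*x + 32

Expanding det(x·I − A) (e.g. by cofactor expansion or by noting that A is similar to its Jordan form J, which has the same characteristic polynomial as A) gives
  χ_A(x) = x^5 + 10*x^4 + 40*x^3 + 80*x^2 + 80*x + 32
which factors as (x + 2)^5. The eigenvalues (with algebraic multiplicities) are λ = -2 with multiplicity 5.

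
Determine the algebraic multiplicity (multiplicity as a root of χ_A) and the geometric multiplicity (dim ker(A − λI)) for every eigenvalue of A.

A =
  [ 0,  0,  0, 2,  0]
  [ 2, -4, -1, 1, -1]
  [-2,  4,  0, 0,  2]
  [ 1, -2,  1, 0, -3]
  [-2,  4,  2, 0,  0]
λ = -2: alg = 2, geom = 2; λ = 0: alg = 3, geom = 1

Step 1 — factor the characteristic polynomial to read off the algebraic multiplicities:
  χ_A(x) = x^3*(x + 2)^2

Step 2 — compute geometric multiplicities via the rank-nullity identity g(λ) = n − rank(A − λI):
  rank(A − (-2)·I) = 3, so dim ker(A − (-2)·I) = n − 3 = 2
  rank(A − (0)·I) = 4, so dim ker(A − (0)·I) = n − 4 = 1

Summary:
  λ = -2: algebraic multiplicity = 2, geometric multiplicity = 2
  λ = 0: algebraic multiplicity = 3, geometric multiplicity = 1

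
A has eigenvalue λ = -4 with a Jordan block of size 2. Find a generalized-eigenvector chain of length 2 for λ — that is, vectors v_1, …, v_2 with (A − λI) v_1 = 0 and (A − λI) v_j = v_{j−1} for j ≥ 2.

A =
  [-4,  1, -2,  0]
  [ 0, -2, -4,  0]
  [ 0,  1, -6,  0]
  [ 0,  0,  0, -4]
A Jordan chain for λ = -4 of length 2:
v_1 = (1, 2, 1, 0)ᵀ
v_2 = (0, 1, 0, 0)ᵀ

Let N = A − (-4)·I. We want v_2 with N^2 v_2 = 0 but N^1 v_2 ≠ 0; then v_{j-1} := N · v_j for j = 2, …, 2.

Pick v_2 = (0, 1, 0, 0)ᵀ.
Then v_1 = N · v_2 = (1, 2, 1, 0)ᵀ.

Sanity check: (A − (-4)·I) v_1 = (0, 0, 0, 0)ᵀ = 0. ✓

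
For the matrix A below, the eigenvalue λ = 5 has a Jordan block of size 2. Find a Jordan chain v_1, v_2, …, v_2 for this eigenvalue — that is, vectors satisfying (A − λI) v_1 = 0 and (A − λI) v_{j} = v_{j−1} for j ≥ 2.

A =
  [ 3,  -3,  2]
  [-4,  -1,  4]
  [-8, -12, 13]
A Jordan chain for λ = 5 of length 2:
v_1 = (-2, -4, -8)ᵀ
v_2 = (1, 0, 0)ᵀ

Let N = A − (5)·I. We want v_2 with N^2 v_2 = 0 but N^1 v_2 ≠ 0; then v_{j-1} := N · v_j for j = 2, …, 2.

Pick v_2 = (1, 0, 0)ᵀ.
Then v_1 = N · v_2 = (-2, -4, -8)ᵀ.

Sanity check: (A − (5)·I) v_1 = (0, 0, 0)ᵀ = 0. ✓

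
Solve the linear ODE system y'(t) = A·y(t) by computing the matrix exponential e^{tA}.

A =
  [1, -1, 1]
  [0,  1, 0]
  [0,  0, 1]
e^{tA} =
  [exp(t), -t*exp(t), t*exp(t)]
  [0, exp(t), 0]
  [0, 0, exp(t)]

Strategy: write A = P · J · P⁻¹ where J is a Jordan canonical form, so e^{tA} = P · e^{tJ} · P⁻¹, and e^{tJ} can be computed block-by-block.

A has Jordan form
J =
  [1, 1, 0]
  [0, 1, 0]
  [0, 0, 1]
(up to reordering of blocks).

Per-block formulas:
  For a 2×2 Jordan block J_2(1): exp(t · J_2(1)) = e^(1t)·(I + t·N), where N is the 2×2 nilpotent shift.
  For a 1×1 block at λ = 1: exp(t · [1]) = [e^(1t)].

After assembling e^{tJ} and conjugating by P, we get:

e^{tA} =
  [exp(t), -t*exp(t), t*exp(t)]
  [0, exp(t), 0]
  [0, 0, exp(t)]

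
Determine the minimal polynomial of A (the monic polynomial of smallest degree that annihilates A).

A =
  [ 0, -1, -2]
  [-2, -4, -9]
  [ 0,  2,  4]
x^3

The characteristic polynomial is χ_A(x) = x^3, so the eigenvalues are known. The minimal polynomial is
  m_A(x) = Π_λ (x − λ)^{k_λ}
where k_λ is the size of the *largest* Jordan block for λ (equivalently, the smallest k with (A − λI)^k v = 0 for every generalised eigenvector v of λ).

  λ = 0: largest Jordan block has size 3, contributing (x − 0)^3

So m_A(x) = x^3 = x^3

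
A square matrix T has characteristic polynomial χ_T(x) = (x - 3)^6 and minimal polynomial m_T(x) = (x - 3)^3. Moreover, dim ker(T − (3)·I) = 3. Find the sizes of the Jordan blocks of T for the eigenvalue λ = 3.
Block sizes for λ = 3: [3, 2, 1]

Step 1 — from the characteristic polynomial, algebraic multiplicity of λ = 3 is 6. From dim ker(T − (3)·I) = 3, there are exactly 3 Jordan blocks for λ = 3.
Step 2 — from the minimal polynomial, the factor (x − 3)^3 tells us the largest block for λ = 3 has size 3.
Step 3 — with total size 6, 3 blocks, and largest block 3, the block sizes (in nonincreasing order) are [3, 2, 1].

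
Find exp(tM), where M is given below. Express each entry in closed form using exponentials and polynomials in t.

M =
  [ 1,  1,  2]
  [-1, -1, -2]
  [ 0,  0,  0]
e^{tM} =
  [t + 1, t, 2*t]
  [-t, 1 - t, -2*t]
  [0, 0, 1]

Strategy: write M = P · J · P⁻¹ where J is a Jordan canonical form, so e^{tM} = P · e^{tJ} · P⁻¹, and e^{tJ} can be computed block-by-block.

M has Jordan form
J =
  [0, 1, 0]
  [0, 0, 0]
  [0, 0, 0]
(up to reordering of blocks).

Per-block formulas:
  For a 2×2 Jordan block J_2(0): exp(t · J_2(0)) = e^(0t)·(I + t·N), where N is the 2×2 nilpotent shift.
  For a 1×1 block at λ = 0: exp(t · [0]) = [e^(0t)].

After assembling e^{tJ} and conjugating by P, we get:

e^{tM} =
  [t + 1, t, 2*t]
  [-t, 1 - t, -2*t]
  [0, 0, 1]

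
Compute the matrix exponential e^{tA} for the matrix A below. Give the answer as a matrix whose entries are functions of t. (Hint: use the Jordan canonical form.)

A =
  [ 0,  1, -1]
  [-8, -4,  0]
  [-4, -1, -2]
e^{tA} =
  [2*t*exp(-2*t) + exp(-2*t), t^2*exp(-2*t)/2 + t*exp(-2*t), -t^2*exp(-2*t) - t*exp(-2*t)]
  [-8*t*exp(-2*t), -2*t^2*exp(-2*t) - 2*t*exp(-2*t) + exp(-2*t), 4*t^2*exp(-2*t)]
  [-4*t*exp(-2*t), -t^2*exp(-2*t) - t*exp(-2*t), 2*t^2*exp(-2*t) + exp(-2*t)]

Strategy: write A = P · J · P⁻¹ where J is a Jordan canonical form, so e^{tA} = P · e^{tJ} · P⁻¹, and e^{tJ} can be computed block-by-block.

A has Jordan form
J =
  [-2,  1,  0]
  [ 0, -2,  1]
  [ 0,  0, -2]
(up to reordering of blocks).

Per-block formulas:
  For a 3×3 Jordan block J_3(-2): exp(t · J_3(-2)) = e^(-2t)·(I + t·N + (t^2/2)·N^2), where N is the 3×3 nilpotent shift.

After assembling e^{tJ} and conjugating by P, we get:

e^{tA} =
  [2*t*exp(-2*t) + exp(-2*t), t^2*exp(-2*t)/2 + t*exp(-2*t), -t^2*exp(-2*t) - t*exp(-2*t)]
  [-8*t*exp(-2*t), -2*t^2*exp(-2*t) - 2*t*exp(-2*t) + exp(-2*t), 4*t^2*exp(-2*t)]
  [-4*t*exp(-2*t), -t^2*exp(-2*t) - t*exp(-2*t), 2*t^2*exp(-2*t) + exp(-2*t)]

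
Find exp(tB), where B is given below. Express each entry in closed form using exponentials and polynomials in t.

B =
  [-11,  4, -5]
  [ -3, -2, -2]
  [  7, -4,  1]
e^{tB} =
  [t^2*exp(-4*t) - 7*t*exp(-4*t) + exp(-4*t), 4*t*exp(-4*t), t^2*exp(-4*t) - 5*t*exp(-4*t)]
  [t^2*exp(-4*t)/2 - 3*t*exp(-4*t), 2*t*exp(-4*t) + exp(-4*t), t^2*exp(-4*t)/2 - 2*t*exp(-4*t)]
  [-t^2*exp(-4*t) + 7*t*exp(-4*t), -4*t*exp(-4*t), -t^2*exp(-4*t) + 5*t*exp(-4*t) + exp(-4*t)]

Strategy: write B = P · J · P⁻¹ where J is a Jordan canonical form, so e^{tB} = P · e^{tJ} · P⁻¹, and e^{tJ} can be computed block-by-block.

B has Jordan form
J =
  [-4,  1,  0]
  [ 0, -4,  1]
  [ 0,  0, -4]
(up to reordering of blocks).

Per-block formulas:
  For a 3×3 Jordan block J_3(-4): exp(t · J_3(-4)) = e^(-4t)·(I + t·N + (t^2/2)·N^2), where N is the 3×3 nilpotent shift.

After assembling e^{tJ} and conjugating by P, we get:

e^{tB} =
  [t^2*exp(-4*t) - 7*t*exp(-4*t) + exp(-4*t), 4*t*exp(-4*t), t^2*exp(-4*t) - 5*t*exp(-4*t)]
  [t^2*exp(-4*t)/2 - 3*t*exp(-4*t), 2*t*exp(-4*t) + exp(-4*t), t^2*exp(-4*t)/2 - 2*t*exp(-4*t)]
  [-t^2*exp(-4*t) + 7*t*exp(-4*t), -4*t*exp(-4*t), -t^2*exp(-4*t) + 5*t*exp(-4*t) + exp(-4*t)]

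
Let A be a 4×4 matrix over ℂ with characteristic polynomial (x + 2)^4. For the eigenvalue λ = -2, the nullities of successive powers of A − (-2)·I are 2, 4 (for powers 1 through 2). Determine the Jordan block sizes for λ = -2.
Block sizes for λ = -2: [2, 2]

From the dimensions of kernels of powers, the number of Jordan blocks of size at least j is d_j − d_{j−1} where d_j = dim ker(N^j) (with d_0 = 0). Computing the differences gives [2, 2].
The number of blocks of size exactly k is (#blocks of size ≥ k) − (#blocks of size ≥ k + 1), so the partition is: 2 block(s) of size 2.
In nonincreasing order the block sizes are [2, 2].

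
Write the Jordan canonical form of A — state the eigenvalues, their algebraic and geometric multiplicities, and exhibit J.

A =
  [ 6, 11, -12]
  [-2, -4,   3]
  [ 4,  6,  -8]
J_3(-2)

The characteristic polynomial is
  det(x·I − A) = x^3 + 6*x^2 + 12*x + 8 = (x + 2)^3

Eigenvalues and multiplicities (the geometric multiplicity of λ is n − rank(A − λI), which equals the number of Jordan blocks for λ):
  λ = -2: algebraic multiplicity = 3, geometric multiplicity = 1

Determining the block sizes for each eigenvalue:
  λ = -2: one block (gm = 1), so the single block has size am = 3 → block sizes [3]

Assembling the blocks gives a Jordan form
J =
  [-2,  1,  0]
  [ 0, -2,  1]
  [ 0,  0, -2]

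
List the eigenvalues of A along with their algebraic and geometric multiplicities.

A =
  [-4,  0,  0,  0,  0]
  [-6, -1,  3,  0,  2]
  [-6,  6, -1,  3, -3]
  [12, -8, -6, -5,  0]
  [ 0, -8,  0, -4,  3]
λ = -4: alg = 1, geom = 1; λ = -1: alg = 4, geom = 2

Step 1 — factor the characteristic polynomial to read off the algebraic multiplicities:
  χ_A(x) = (x + 1)^4*(x + 4)

Step 2 — compute geometric multiplicities via the rank-nullity identity g(λ) = n − rank(A − λI):
  rank(A − (-4)·I) = 4, so dim ker(A − (-4)·I) = n − 4 = 1
  rank(A − (-1)·I) = 3, so dim ker(A − (-1)·I) = n − 3 = 2

Summary:
  λ = -4: algebraic multiplicity = 1, geometric multiplicity = 1
  λ = -1: algebraic multiplicity = 4, geometric multiplicity = 2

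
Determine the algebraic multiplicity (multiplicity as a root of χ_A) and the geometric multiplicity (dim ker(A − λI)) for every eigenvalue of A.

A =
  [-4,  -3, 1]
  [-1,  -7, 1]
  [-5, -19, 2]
λ = -3: alg = 3, geom = 1

Step 1 — factor the characteristic polynomial to read off the algebraic multiplicities:
  χ_A(x) = (x + 3)^3

Step 2 — compute geometric multiplicities via the rank-nullity identity g(λ) = n − rank(A − λI):
  rank(A − (-3)·I) = 2, so dim ker(A − (-3)·I) = n − 2 = 1

Summary:
  λ = -3: algebraic multiplicity = 3, geometric multiplicity = 1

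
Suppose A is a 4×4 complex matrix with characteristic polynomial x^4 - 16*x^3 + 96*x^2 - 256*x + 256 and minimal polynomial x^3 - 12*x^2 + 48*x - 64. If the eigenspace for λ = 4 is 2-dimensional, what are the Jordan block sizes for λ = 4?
Block sizes for λ = 4: [3, 1]

Step 1 — from the characteristic polynomial, algebraic multiplicity of λ = 4 is 4. From dim ker(A − (4)·I) = 2, there are exactly 2 Jordan blocks for λ = 4.
Step 2 — from the minimal polynomial, the factor (x − 4)^3 tells us the largest block for λ = 4 has size 3.
Step 3 — with total size 4, 2 blocks, and largest block 3, the block sizes (in nonincreasing order) are [3, 1].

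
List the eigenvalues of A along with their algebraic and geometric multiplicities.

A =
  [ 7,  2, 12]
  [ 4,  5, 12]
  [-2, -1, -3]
λ = 3: alg = 3, geom = 2

Step 1 — factor the characteristic polynomial to read off the algebraic multiplicities:
  χ_A(x) = (x - 3)^3

Step 2 — compute geometric multiplicities via the rank-nullity identity g(λ) = n − rank(A − λI):
  rank(A − (3)·I) = 1, so dim ker(A − (3)·I) = n − 1 = 2

Summary:
  λ = 3: algebraic multiplicity = 3, geometric multiplicity = 2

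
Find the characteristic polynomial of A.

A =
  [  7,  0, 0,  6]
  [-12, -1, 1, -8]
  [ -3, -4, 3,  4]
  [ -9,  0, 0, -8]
x^4 - x^3 - 3*x^2 + 5*x - 2

Expanding det(x·I − A) (e.g. by cofactor expansion or by noting that A is similar to its Jordan form J, which has the same characteristic polynomial as A) gives
  χ_A(x) = x^4 - x^3 - 3*x^2 + 5*x - 2
which factors as (x - 1)^3*(x + 2). The eigenvalues (with algebraic multiplicities) are λ = -2 with multiplicity 1, λ = 1 with multiplicity 3.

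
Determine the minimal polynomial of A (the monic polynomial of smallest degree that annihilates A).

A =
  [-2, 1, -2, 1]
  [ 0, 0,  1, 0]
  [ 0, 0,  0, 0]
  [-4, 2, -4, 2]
x^3

The characteristic polynomial is χ_A(x) = x^4, so the eigenvalues are known. The minimal polynomial is
  m_A(x) = Π_λ (x − λ)^{k_λ}
where k_λ is the size of the *largest* Jordan block for λ (equivalently, the smallest k with (A − λI)^k v = 0 for every generalised eigenvector v of λ).

  λ = 0: largest Jordan block has size 3, contributing (x − 0)^3

So m_A(x) = x^3 = x^3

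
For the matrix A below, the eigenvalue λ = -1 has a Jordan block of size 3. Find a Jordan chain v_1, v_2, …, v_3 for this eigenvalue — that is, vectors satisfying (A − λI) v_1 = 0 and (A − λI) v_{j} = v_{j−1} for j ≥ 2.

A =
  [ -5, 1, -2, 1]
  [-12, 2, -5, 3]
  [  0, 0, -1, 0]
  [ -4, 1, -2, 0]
A Jordan chain for λ = -1 of length 3:
v_1 = (1, 3, 0, 1)ᵀ
v_2 = (-2, -5, 0, -2)ᵀ
v_3 = (0, 0, 1, 0)ᵀ

Let N = A − (-1)·I. We want v_3 with N^3 v_3 = 0 but N^2 v_3 ≠ 0; then v_{j-1} := N · v_j for j = 3, …, 2.

Pick v_3 = (0, 0, 1, 0)ᵀ.
Then v_2 = N · v_3 = (-2, -5, 0, -2)ᵀ.
Then v_1 = N · v_2 = (1, 3, 0, 1)ᵀ.

Sanity check: (A − (-1)·I) v_1 = (0, 0, 0, 0)ᵀ = 0. ✓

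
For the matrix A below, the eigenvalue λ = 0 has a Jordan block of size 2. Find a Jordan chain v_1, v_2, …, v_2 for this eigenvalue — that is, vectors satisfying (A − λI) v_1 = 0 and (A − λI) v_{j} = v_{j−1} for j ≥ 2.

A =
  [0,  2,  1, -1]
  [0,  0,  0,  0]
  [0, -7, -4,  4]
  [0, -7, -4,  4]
A Jordan chain for λ = 0 of length 2:
v_1 = (2, 0, -7, -7)ᵀ
v_2 = (0, 1, 0, 0)ᵀ

Let N = A − (0)·I. We want v_2 with N^2 v_2 = 0 but N^1 v_2 ≠ 0; then v_{j-1} := N · v_j for j = 2, …, 2.

Pick v_2 = (0, 1, 0, 0)ᵀ.
Then v_1 = N · v_2 = (2, 0, -7, -7)ᵀ.

Sanity check: (A − (0)·I) v_1 = (0, 0, 0, 0)ᵀ = 0. ✓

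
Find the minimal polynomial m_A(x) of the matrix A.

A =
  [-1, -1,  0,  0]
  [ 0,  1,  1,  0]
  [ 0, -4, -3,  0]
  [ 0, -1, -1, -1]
x^3 + 3*x^2 + 3*x + 1

The characteristic polynomial is χ_A(x) = (x + 1)^4, so the eigenvalues are known. The minimal polynomial is
  m_A(x) = Π_λ (x − λ)^{k_λ}
where k_λ is the size of the *largest* Jordan block for λ (equivalently, the smallest k with (A − λI)^k v = 0 for every generalised eigenvector v of λ).

  λ = -1: largest Jordan block has size 3, contributing (x + 1)^3

So m_A(x) = (x + 1)^3 = x^3 + 3*x^2 + 3*x + 1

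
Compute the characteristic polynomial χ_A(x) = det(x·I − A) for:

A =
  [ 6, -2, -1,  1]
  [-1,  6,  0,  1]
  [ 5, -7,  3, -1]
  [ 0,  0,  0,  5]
x^4 - 20*x^3 + 150*x^2 - 500*x + 625

Expanding det(x·I − A) (e.g. by cofactor expansion or by noting that A is similar to its Jordan form J, which has the same characteristic polynomial as A) gives
  χ_A(x) = x^4 - 20*x^3 + 150*x^2 - 500*x + 625
which factors as (x - 5)^4. The eigenvalues (with algebraic multiplicities) are λ = 5 with multiplicity 4.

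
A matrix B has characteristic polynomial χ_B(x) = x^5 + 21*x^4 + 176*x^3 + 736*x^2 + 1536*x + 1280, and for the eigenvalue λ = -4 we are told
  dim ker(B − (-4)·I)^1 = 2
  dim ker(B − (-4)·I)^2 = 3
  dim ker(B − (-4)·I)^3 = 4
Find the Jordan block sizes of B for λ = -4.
Block sizes for λ = -4: [3, 1]

From the dimensions of kernels of powers, the number of Jordan blocks of size at least j is d_j − d_{j−1} where d_j = dim ker(N^j) (with d_0 = 0). Computing the differences gives [2, 1, 1].
The number of blocks of size exactly k is (#blocks of size ≥ k) − (#blocks of size ≥ k + 1), so the partition is: 1 block(s) of size 1, 1 block(s) of size 3.
In nonincreasing order the block sizes are [3, 1].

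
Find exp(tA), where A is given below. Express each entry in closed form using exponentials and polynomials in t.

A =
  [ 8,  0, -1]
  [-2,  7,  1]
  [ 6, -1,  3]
e^{tA} =
  [-t^2*exp(6*t) + 2*t*exp(6*t) + exp(6*t), t^2*exp(6*t)/2, t^2*exp(6*t)/2 - t*exp(6*t)]
  [-2*t*exp(6*t), t*exp(6*t) + exp(6*t), t*exp(6*t)]
  [-2*t^2*exp(6*t) + 6*t*exp(6*t), t^2*exp(6*t) - t*exp(6*t), t^2*exp(6*t) - 3*t*exp(6*t) + exp(6*t)]

Strategy: write A = P · J · P⁻¹ where J is a Jordan canonical form, so e^{tA} = P · e^{tJ} · P⁻¹, and e^{tJ} can be computed block-by-block.

A has Jordan form
J =
  [6, 1, 0]
  [0, 6, 1]
  [0, 0, 6]
(up to reordering of blocks).

Per-block formulas:
  For a 3×3 Jordan block J_3(6): exp(t · J_3(6)) = e^(6t)·(I + t·N + (t^2/2)·N^2), where N is the 3×3 nilpotent shift.

After assembling e^{tJ} and conjugating by P, we get:

e^{tA} =
  [-t^2*exp(6*t) + 2*t*exp(6*t) + exp(6*t), t^2*exp(6*t)/2, t^2*exp(6*t)/2 - t*exp(6*t)]
  [-2*t*exp(6*t), t*exp(6*t) + exp(6*t), t*exp(6*t)]
  [-2*t^2*exp(6*t) + 6*t*exp(6*t), t^2*exp(6*t) - t*exp(6*t), t^2*exp(6*t) - 3*t*exp(6*t) + exp(6*t)]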